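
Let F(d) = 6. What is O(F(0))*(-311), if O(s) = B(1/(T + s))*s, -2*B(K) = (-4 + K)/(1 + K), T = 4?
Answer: -36387/11 ≈ -3307.9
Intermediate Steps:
B(K) = -(-4 + K)/(2*(1 + K))
O(s) = s*(4 - 1/(4 + s))/(2*(1 + 1/(4 + s))) (O(s) = ((4 - 1/(4 + s))/(2*(1 + 1/(4 + s))))*s = s*(4 - 1/(4 + s))/(2*(1 + 1/(4 + s))))
O(F(0))*(-311) = ((½)*6*(15 + 4*6)/(5 + 6))*(-311) = ((½)*6*(15 + 24)/11)*(-311) = ((½)*6*(1/11)*39)*(-311) = (117/11)*(-311) = -36387/11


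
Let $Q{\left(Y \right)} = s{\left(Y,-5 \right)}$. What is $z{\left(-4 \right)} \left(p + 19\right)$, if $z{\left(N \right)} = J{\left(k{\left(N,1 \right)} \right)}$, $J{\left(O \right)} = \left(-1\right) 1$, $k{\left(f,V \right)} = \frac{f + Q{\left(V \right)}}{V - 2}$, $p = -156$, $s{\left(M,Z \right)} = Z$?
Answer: $137$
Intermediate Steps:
$Q{\left(Y \right)} = -5$
$k{\left(f,V \right)} = \frac{-5 + f}{-2 + V}$ ($k{\left(f,V \right)} = \frac{f - 5}{V - 2} = \frac{-5 + f}{-2 + V}$)
$J{\left(O \right)} = -1$
$z{\left(N \right)} = -1$
$z{\left(-4 \right)} \left(p + 19\right) = - (-156 + 19) = \left(-1\right) \left(-137\right) = 137$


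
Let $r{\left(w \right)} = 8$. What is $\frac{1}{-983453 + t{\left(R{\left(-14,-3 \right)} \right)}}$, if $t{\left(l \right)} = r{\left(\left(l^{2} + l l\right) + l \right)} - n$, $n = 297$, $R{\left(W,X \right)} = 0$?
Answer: $- \frac{1}{983742} \approx -1.0165 \cdot 10^{-6}$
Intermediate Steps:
$t{\left(l \right)} = -289$ ($t{\left(l \right)} = 8 - 297 = -289$)
$\frac{1}{-983453 + t{\left(R{\left(-14,-3 \right)} \right)}} = \frac{1}{-983453 - 289} = \frac{1}{-983742} = - \frac{1}{983742}$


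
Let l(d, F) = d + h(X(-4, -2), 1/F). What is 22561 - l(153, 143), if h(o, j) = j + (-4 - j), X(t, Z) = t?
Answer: 22412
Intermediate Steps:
h(o, j) = -4
l(d, F) = -4 + d (l(d, F) = d - 4 = -4 + d)
22561 - l(153, 143) = 22561 - (-4 + 153) = 22561 - 1*149 = 22561 - 149 = 22412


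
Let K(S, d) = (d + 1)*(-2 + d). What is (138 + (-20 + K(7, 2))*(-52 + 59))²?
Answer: 4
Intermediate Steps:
K(S, d) = (1 + d)*(-2 + d)
(138 + (-20 + K(7, 2))*(-52 + 59))² = (138 + (-20 + (-2 + 2² - 1*2))*(-52 + 59))² = (138 + (-20 + (-2 + 4 - 2))*7)² = (138 + (-20 + 0)*7)² = (138 - 20*7)² = (138 - 140)² = (-2)² = 4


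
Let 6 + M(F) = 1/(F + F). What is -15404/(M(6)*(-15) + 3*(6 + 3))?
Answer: -61616/463 ≈ -133.08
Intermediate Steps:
M(F) = -6 + 1/(2*F) (M(F) = -6 + 1/(F + F) = -6 + 1/(2*F))
-15404/(M(6)*(-15) + 3*(6 + 3)) = -15404/((-6 + (½)/6)*(-15) + 3*(6 + 3)) = -15404/((-6 + (½)*(⅙))*(-15) + 3*9) = -15404/((-6 + 1/12)*(-15) + 27) = -15404/(-71/12*(-15) + 27) = -15404/(355/4 + 27) = -15404/463/4 = -15404*4/463 = -61616/463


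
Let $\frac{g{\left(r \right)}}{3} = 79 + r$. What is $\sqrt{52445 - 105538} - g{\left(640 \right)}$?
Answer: $-2157 + i \sqrt{53093} \approx -2157.0 + 230.42 i$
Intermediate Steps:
$g{\left(r \right)} = 237 + 3 r$ ($g{\left(r \right)} = 3 \left(79 + r\right) = 237 + 3 r$)
$\sqrt{52445 - 105538} - g{\left(640 \right)} = \sqrt{52445 - 105538} - \left(237 + 3 \cdot 640\right) = \sqrt{-53093} - \left(237 + 1920\right) = i \sqrt{53093} - 2157 = -2157 + i \sqrt{53093}$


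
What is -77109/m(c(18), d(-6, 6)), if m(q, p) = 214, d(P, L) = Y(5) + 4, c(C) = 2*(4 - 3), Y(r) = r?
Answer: -77109/214 ≈ -360.32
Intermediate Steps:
c(C) = 2 (c(C) = 2*1 = 2)
d(P, L) = 9 (d(P, L) = 5 + 4 = 9)
-77109/m(c(18), d(-6, 6)) = -77109/214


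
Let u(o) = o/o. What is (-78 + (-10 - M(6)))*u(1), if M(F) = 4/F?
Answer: -266/3 ≈ -88.667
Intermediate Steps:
u(o) = 1
(-78 + (-10 - M(6)))*u(1) = (-78 + (-10 - 4/6))*1 = (-78 + (-10 - 1*⅔))*1 = (-78 + (-10 - ⅔))*1 = (-78 - 32/3)*1 = -266/3*1 = -266/3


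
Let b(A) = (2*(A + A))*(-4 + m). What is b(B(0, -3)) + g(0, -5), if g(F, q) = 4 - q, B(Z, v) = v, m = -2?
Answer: 81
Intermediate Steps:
b(A) = -24*A (b(A) = (2*(A + A))*(-4 - 2) = (2*(2*A))*(-6) = (4*A)*(-6) = -24*A)
b(B(0, -3)) + g(0, -5) = -24*(-3) + (4 - 1*(-5)) = 72 + (4 + 5) = 72 + 9 = 81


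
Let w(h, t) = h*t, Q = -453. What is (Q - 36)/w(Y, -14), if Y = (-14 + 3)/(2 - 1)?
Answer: -489/154 ≈ -3.1753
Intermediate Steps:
Y = -11 (Y = -11/1 = -11*1 = -11)
(Q - 36)/w(Y, -14) = (-453 - 36)/((-11*(-14))) = -489/154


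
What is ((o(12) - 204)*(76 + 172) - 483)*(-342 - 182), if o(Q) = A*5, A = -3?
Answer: 28712580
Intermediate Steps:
o(Q) = -15 (o(Q) = -3*5 = -15)
((o(12) - 204)*(76 + 172) - 483)*(-342 - 182) = ((-15 - 204)*(76 + 172) - 483)*(-342 - 182) = (-219*248 - 483)*(-524) = (-54312 - 483)*(-524) = -54795*(-524) = 28712580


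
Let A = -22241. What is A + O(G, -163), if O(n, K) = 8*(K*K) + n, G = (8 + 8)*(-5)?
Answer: 190231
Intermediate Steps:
G = -80 (G = 16*(-5) = -80)
O(n, K) = n + 8*K**2 (O(n, K) = 8*K**2 + n = n + 8*K**2)
A + O(G, -163) = -22241 + (-80 + 8*(-163)**2) = -22241 + (-80 + 8*26569) = -22241 + (-80 + 212552) = -22241 + 212472 = 190231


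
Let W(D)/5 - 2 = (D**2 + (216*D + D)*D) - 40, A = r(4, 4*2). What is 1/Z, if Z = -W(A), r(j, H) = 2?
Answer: -1/4170 ≈ -0.00023981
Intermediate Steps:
A = 2
W(D) = -190 + 1090*D**2 (W(D) = 10 + 5*((D**2 + (216*D + D)*D) - 40) = 10 + 5*((D**2 + (217*D)*D) - 40) = 10 + 5*((D**2 + 217*D**2) - 40) = 10 + 5*(218*D**2 - 40) = 10 + 5*(-40 + 218*D**2) = 10 + (-200 + 1090*D**2) = -190 + 1090*D**2)
Z = -4170 (Z = -(-190 + 1090*2**2) = -(-190 + 1090*4) = -(-190 + 4360) = -1*4170 = -4170)
1/Z = 1/(-4170) = -1/4170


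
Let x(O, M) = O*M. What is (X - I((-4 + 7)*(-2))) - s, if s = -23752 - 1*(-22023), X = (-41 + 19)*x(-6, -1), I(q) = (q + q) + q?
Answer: 1615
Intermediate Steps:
I(q) = 3*q (I(q) = 2*q + q = 3*q)
x(O, M) = M*O
X = -132 (X = (-41 + 19)*(-1*(-6)) = -22*6 = -132)
s = -1729 (s = -23752 + 22023 = -1729)
(X - I((-4 + 7)*(-2))) - s = (-132 - 3*(-4 + 7)*(-2)) - 1*(-1729) = (-132 - 3*3*(-2)) + 1729 = (-132 - 3*(-6)) + 1729 = (-132 - 1*(-18)) + 1729 = (-132 + 18) + 1729 = -114 + 1729 = 1615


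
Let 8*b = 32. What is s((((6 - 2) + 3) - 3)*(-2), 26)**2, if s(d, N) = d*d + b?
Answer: 4624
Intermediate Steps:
b = 4 (b = (1/8)*32 = 4)
s(d, N) = 4 + d**2 (s(d, N) = d*d + 4 = d**2 + 4 = 4 + d**2)
s((((6 - 2) + 3) - 3)*(-2), 26)**2 = (4 + ((((6 - 2) + 3) - 3)*(-2))**2)**2 = (4 + (((4 + 3) - 3)*(-2))**2)**2 = (4 + ((7 - 3)*(-2))**2)**2 = (4 + (4*(-2))**2)**2 = (4 + (-8)**2)**2 = (4 + 64)**2 = 68**2 = 4624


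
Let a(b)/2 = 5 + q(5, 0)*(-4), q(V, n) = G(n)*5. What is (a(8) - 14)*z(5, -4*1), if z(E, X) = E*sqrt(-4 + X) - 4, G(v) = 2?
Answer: 336 - 840*I*sqrt(2) ≈ 336.0 - 1187.9*I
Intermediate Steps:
q(V, n) = 10 (q(V, n) = 2*5 = 10)
z(E, X) = -4 + E*sqrt(-4 + X)
a(b) = -70 (a(b) = 2*(5 + 10*(-4)) = 2*(5 - 40) = 2*(-35) = -70)
(a(8) - 14)*z(5, -4*1) = (-70 - 14)*(-4 + 5*sqrt(-4 - 4*1)) = -84*(-4 + 5*sqrt(-4 - 4)) = -84*(-4 + 5*sqrt(-8)) = -84*(-4 + 5*(2*I*sqrt(2))) = -84*(-4 + 10*I*sqrt(2)) = 336 - 840*I*sqrt(2)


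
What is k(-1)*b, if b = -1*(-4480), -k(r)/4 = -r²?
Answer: 17920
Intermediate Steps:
k(r) = 4*r² (k(r) = -(-4)*r² = 4*r²)
b = 4480
k(-1)*b = (4*(-1)²)*4480 = (4*1)*4480 = 4*4480 = 17920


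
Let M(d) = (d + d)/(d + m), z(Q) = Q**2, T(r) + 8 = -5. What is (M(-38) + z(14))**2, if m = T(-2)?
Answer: 101445184/2601 ≈ 39002.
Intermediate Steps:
T(r) = -13 (T(r) = -8 - 5 = -13)
m = -13
M(d) = 2*d/(-13 + d) (M(d) = (d + d)/(d - 13) = (2*d)/(-13 + d) = 2*d/(-13 + d))
(M(-38) + z(14))**2 = (2*(-38)/(-13 - 38) + 14**2)**2 = (2*(-38)/(-51) + 196)**2 = (2*(-38)*(-1/51) + 196)**2 = (76/51 + 196)**2 = (10072/51)**2 = 101445184/2601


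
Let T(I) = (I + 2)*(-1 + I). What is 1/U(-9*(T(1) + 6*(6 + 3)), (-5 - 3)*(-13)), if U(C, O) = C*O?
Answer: -1/50544 ≈ -1.9785e-5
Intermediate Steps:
T(I) = (-1 + I)*(2 + I) (T(I) = (2 + I)*(-1 + I) = (-1 + I)*(2 + I))
1/U(-9*(T(1) + 6*(6 + 3)), (-5 - 3)*(-13)) = 1/((-9*((-2 + 1 + 1**2) + 6*(6 + 3)))*((-5 - 3)*(-13))) = 1/((-9*((-2 + 1 + 1) + 6*9))*(-8*(-13))) = 1/(-9*(0 + 54)*104) = 1/(-9*54*104) = 1/(-486*104) = 1/(-50544) = -1/50544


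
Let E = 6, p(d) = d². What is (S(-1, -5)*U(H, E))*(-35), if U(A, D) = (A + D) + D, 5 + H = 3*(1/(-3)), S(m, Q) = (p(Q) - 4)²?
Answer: -92610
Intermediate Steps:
S(m, Q) = (-4 + Q²)² (S(m, Q) = (Q² - 4)² = (-4 + Q²)²)
H = -6 (H = -5 + 3*(1/(-3)) = -5 + 3*(1*(-⅓)) = -5 + 3*(-⅓) = -5 - 1 = -6)
U(A, D) = A + 2*D
(S(-1, -5)*U(H, E))*(-35) = ((-4 + (-5)²)²*(-6 + 2*6))*(-35) = ((-4 + 25)²*(-6 + 12))*(-35) = (21²*6)*(-35) = (441*6)*(-35) = 2646*(-35) = -92610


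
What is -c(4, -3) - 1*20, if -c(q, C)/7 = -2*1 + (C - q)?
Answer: -83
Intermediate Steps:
c(q, C) = 14 - 7*C + 7*q (c(q, C) = -7*(-2*1 + (C - q)) = -7*(-2 + (C - q)) = -7*(-2 + C - q) = 14 - 7*C + 7*q)
-c(4, -3) - 1*20 = -(14 - 7*(-3) + 7*4) - 1*20 = -(14 + 21 + 28) - 20 = -1*63 - 20 = -63 - 20 = -83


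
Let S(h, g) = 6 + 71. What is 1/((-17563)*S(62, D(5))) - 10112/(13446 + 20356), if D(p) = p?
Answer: -6837503557/22856084251 ≈ -0.29915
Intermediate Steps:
S(h, g) = 77
1/((-17563)*S(62, D(5))) - 10112/(13446 + 20356) = 1/(-17563*77) - 10112/(13446 + 20356) = -1/17563*1/77 - 10112/33802 = -1/1352351 - 10112*1/33802 = -1/1352351 - 5056/16901 = -6837503557/22856084251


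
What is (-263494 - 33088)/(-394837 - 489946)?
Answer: 296582/884783 ≈ 0.33520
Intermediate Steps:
(-263494 - 33088)/(-394837 - 489946) = -296582/(-884783) = -296582*(-1/884783) = 296582/884783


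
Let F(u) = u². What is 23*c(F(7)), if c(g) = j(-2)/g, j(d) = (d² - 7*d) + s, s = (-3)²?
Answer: 621/49 ≈ 12.673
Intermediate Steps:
s = 9
j(d) = 9 + d² - 7*d (j(d) = (d² - 7*d) + 9 = 9 + d² - 7*d)
c(g) = 27/g (c(g) = (9 + (-2)² - 7*(-2))/g = (9 + 4 + 14)/g = 27/g)
23*c(F(7)) = 23*(27/(7²)) = 23*(27/49) = 621/49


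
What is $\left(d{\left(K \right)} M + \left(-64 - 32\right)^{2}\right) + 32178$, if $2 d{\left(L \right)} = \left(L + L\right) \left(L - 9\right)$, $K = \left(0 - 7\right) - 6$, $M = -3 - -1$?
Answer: $40822$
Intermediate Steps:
$M = -2$ ($M = -3 + 1 = -2$)
$K = -13$ ($K = -7 - 6 = -13$)
$d{\left(L \right)} = L \left(-9 + L\right)$ ($d{\left(L \right)} = \frac{\left(L + L\right) \left(L - 9\right)}{2} = \frac{2 L \left(-9 + L\right)}{2} = L \left(-9 + L\right)$)
$\left(d{\left(K \right)} M + \left(-64 - 32\right)^{2}\right) + 32178 = \left(- 13 \left(-9 - 13\right) \left(-2\right) + \left(-64 - 32\right)^{2}\right) + 32178 = \left(\left(-13\right) \left(-22\right) \left(-2\right) + \left(-96\right)^{2}\right) + 32178 = \left(286 \left(-2\right) + 9216\right) + 32178 = \left(-572 + 9216\right) + 32178 = 8644 + 32178 = 40822$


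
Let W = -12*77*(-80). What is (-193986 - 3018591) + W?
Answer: -3138657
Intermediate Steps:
W = 73920 (W = -924*(-80) = 73920)
(-193986 - 3018591) + W = (-193986 - 3018591) + 73920 = -3212577 + 73920 = -3138657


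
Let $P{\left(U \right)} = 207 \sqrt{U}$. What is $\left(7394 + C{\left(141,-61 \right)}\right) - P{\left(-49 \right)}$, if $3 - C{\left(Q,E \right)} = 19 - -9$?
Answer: $7369 - 1449 i \approx 7369.0 - 1449.0 i$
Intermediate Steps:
$C{\left(Q,E \right)} = -25$ ($C{\left(Q,E \right)} = 3 - \left(19 - -9\right) = 3 - \left(19 + 9\right) = 3 - 28 = -25$)
$\left(7394 + C{\left(141,-61 \right)}\right) - P{\left(-49 \right)} = \left(7394 - 25\right) - 207 \sqrt{-49} = 7369 - 207 \cdot 7 i = 7369 - 1449 i$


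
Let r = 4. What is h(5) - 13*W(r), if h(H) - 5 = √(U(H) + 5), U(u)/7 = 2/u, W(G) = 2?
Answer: -21 + √195/5 ≈ -18.207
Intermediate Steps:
U(u) = 14/u (U(u) = 7*(2/u) = 14/u)
h(H) = 5 + √(5 + 14/H) (h(H) = 5 + √(14/H + 5) = 5 + √(5 + 14/H))
h(5) - 13*W(r) = (5 + √(5 + 14/5)) - 13*2 = (5 + √(5 + 14*(⅕))) - 26 = (5 + √(5 + 14/5)) - 26 = (5 + √(39/5)) - 26 = (5 + √195/5) - 26 = -21 + √195/5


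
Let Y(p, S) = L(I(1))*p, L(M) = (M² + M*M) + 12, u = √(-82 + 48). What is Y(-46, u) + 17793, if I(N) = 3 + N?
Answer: 15769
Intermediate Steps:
u = I*√34 (u = √(-34) = I*√34 ≈ 5.8309*I)
L(M) = 12 + 2*M² (L(M) = (M² + M²) + 12 = 2*M² + 12 = 12 + 2*M²)
Y(p, S) = 44*p (Y(p, S) = (12 + 2*(3 + 1)²)*p = (12 + 2*4²)*p = (12 + 2*16)*p = (12 + 32)*p = 44*p)
Y(-46, u) + 17793 = 44*(-46) + 17793 = -2024 + 17793 = 15769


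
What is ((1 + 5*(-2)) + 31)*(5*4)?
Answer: 440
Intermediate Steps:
((1 + 5*(-2)) + 31)*(5*4) = ((1 - 10) + 31)*20 = (-9 + 31)*20 = 22*20 = 440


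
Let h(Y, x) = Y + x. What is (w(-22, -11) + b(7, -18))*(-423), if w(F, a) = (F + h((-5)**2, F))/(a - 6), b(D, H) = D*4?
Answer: -209385/17 ≈ -12317.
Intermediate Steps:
b(D, H) = 4*D
w(F, a) = (25 + 2*F)/(-6 + a) (w(F, a) = (F + ((-5)**2 + F))/(a - 6) = (F + (25 + F))/(-6 + a) = (25 + 2*F)/(-6 + a))
(w(-22, -11) + b(7, -18))*(-423) = ((25 + 2*(-22))/(-6 - 11) + 4*7)*(-423) = ((25 - 44)/(-17) + 28)*(-423) = (-1/17*(-19) + 28)*(-423) = (19/17 + 28)*(-423) = (495/17)*(-423) = -209385/17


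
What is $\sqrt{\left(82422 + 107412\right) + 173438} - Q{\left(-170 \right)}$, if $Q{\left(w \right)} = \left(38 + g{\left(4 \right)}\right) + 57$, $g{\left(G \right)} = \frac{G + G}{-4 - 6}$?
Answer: $- \frac{471}{5} + 2 \sqrt{90818} \approx 508.52$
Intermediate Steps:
$g{\left(G \right)} = - \frac{G}{5}$ ($g{\left(G \right)} = \frac{2 G}{-4 - 6} = \frac{2 G}{-10} = 2 G \left(- \frac{1}{10}\right) = - \frac{G}{5}$)
$Q{\left(w \right)} = \frac{471}{5}$ ($Q{\left(w \right)} = \left(38 - \frac{4}{5}\right) + 57 = \frac{186}{5} + 57 = \frac{471}{5}$)
$\sqrt{\left(82422 + 107412\right) + 173438} - Q{\left(-170 \right)} = \sqrt{\left(82422 + 107412\right) + 173438} - \frac{471}{5} = \sqrt{189834 + 173438} - \frac{471}{5} = \sqrt{363272} - \frac{471}{5} = 2 \sqrt{90818} - \frac{471}{5} = - \frac{471}{5} + 2 \sqrt{90818}$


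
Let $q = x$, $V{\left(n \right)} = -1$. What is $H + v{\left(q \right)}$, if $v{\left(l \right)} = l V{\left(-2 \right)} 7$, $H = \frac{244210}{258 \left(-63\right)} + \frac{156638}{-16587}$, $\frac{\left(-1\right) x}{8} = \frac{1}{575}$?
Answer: $- \frac{209889315259}{8612385075} \approx -24.371$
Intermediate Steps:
$x = - \frac{8}{575} \approx -0.013913$
$q = - \frac{8}{575} \approx -0.013913$
$H = - \frac{366483629}{14978061}$ ($H = \frac{244210}{-16254} + 156638 \left(- \frac{1}{16587}\right) = 244210 \left(- \frac{1}{16254}\right) - \frac{156638}{16587} = - \frac{122105}{8127} - \frac{156638}{16587} = - \frac{366483629}{14978061} \approx -24.468$)
$v{\left(l \right)} = - 7 l$ ($v{\left(l \right)} = l \left(-1\right) 7 = - l 7 = - 7 l$)
$H + v{\left(q \right)} = - \frac{366483629}{14978061} - - \frac{56}{575} = - \frac{366483629}{14978061} + \frac{56}{575} = - \frac{209889315259}{8612385075}$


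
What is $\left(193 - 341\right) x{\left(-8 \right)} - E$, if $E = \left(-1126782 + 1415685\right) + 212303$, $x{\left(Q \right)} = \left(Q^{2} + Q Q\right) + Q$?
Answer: $-518966$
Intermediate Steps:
$x{\left(Q \right)} = Q + 2 Q^{2}$ ($x{\left(Q \right)} = \left(Q^{2} + Q^{2}\right) + Q = 2 Q^{2} + Q = Q + 2 Q^{2}$)
$E = 501206$ ($E = 288903 + 212303 = 501206$)
$\left(193 - 341\right) x{\left(-8 \right)} - E = \left(193 - 341\right) \left(- 8 \left(1 + 2 \left(-8\right)\right)\right) - 501206 = - 148 \left(- 8 \left(1 - 16\right)\right) - 501206 = - 148 \left(\left(-8\right) \left(-15\right)\right) - 501206 = \left(-148\right) 120 - 501206 = -17760 - 501206 = -518966$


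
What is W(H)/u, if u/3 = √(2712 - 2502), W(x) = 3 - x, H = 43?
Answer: -4*√210/63 ≈ -0.92009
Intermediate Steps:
u = 3*√210 (u = 3*√(2712 - 2502) = 3*√210 ≈ 43.474)
W(H)/u = (3 - 1*43)/((3*√210)) = (3 - 43)*(√210/630) = -4*√210/63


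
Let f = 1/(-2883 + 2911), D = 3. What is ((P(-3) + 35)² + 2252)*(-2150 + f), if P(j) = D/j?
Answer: -51289548/7 ≈ -7.3271e+6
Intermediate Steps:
P(j) = 3/j
f = 1/28 ≈ 0.035714
((P(-3) + 35)² + 2252)*(-2150 + f) = ((3/(-3) + 35)² + 2252)*(-2150 + 1/28) = ((3*(-⅓) + 35)² + 2252)*(-60199/28) = ((-1 + 35)² + 2252)*(-60199/28) = (34² + 2252)*(-60199/28) = (1156 + 2252)*(-60199/28) = 3408*(-60199/28) = -51289548/7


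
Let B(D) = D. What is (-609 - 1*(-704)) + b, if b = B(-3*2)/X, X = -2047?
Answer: 194471/2047 ≈ 95.003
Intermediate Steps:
b = 6/2047 (b = -3*2/(-2047) = -6*(-1/2047) = 6/2047 ≈ 0.0029311)
(-609 - 1*(-704)) + b = (-609 - 1*(-704)) + 6/2047 = (-609 + 704) + 6/2047 = 95 + 6/2047 = 194471/2047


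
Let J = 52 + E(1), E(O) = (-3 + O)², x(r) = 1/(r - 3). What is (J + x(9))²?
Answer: 113569/36 ≈ 3154.7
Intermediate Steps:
x(r) = 1/(-3 + r)
J = 56 (J = 52 + (-3 + 1)² = 52 + (-2)² = 52 + 4 = 56)
(J + x(9))² = (56 + 1/(-3 + 9))² = (56 + 1/6)² = (56 + ⅙)² = (337/6)² = 113569/36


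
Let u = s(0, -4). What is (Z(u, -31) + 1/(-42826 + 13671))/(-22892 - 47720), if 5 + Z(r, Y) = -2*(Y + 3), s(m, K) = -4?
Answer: -371726/514673215 ≈ -0.00072226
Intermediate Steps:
u = -4
Z(r, Y) = -11 - 2*Y (Z(r, Y) = -5 - 2*(Y + 3) = -5 - 2*(3 + Y) = -5 + (-6 - 2*Y) = -11 - 2*Y)
(Z(u, -31) + 1/(-42826 + 13671))/(-22892 - 47720) = ((-11 - 2*(-31)) + 1/(-42826 + 13671))/(-22892 - 47720) = ((-11 + 62) + 1/(-29155))/(-70612) = (51 - 1/29155)*(-1/70612) = (1486904/29155)*(-1/70612) = -371726/514673215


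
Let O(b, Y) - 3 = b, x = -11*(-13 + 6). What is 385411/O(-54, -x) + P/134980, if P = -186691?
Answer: -3060723413/404940 ≈ -7558.5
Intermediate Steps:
x = 77 (x = -11*(-7) = 77)
O(b, Y) = 3 + b
385411/O(-54, -x) + P/134980 = 385411/(3 - 54) - 186691/134980 = 385411/(-51) - 186691*1/134980 = 385411*(-1/51) - 186691/134980 = -385411/51 - 186691/134980 = -3060723413/404940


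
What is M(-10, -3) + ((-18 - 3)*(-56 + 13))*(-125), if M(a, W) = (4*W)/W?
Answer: -112871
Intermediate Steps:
M(a, W) = 4
M(-10, -3) + ((-18 - 3)*(-56 + 13))*(-125) = 4 + ((-18 - 3)*(-56 + 13))*(-125) = 4 - 21*(-43)*(-125) = 4 + 903*(-125) = 4 - 112875 = -112871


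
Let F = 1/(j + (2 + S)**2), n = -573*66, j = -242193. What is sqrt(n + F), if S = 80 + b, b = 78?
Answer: 5*I*sqrt(70965518833859)/216593 ≈ 194.47*I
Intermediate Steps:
S = 158 (S = 80 + 78 = 158)
n = -37818
F = -1/216593 (F = 1/(-242193 + (2 + 158)**2) = 1/(-242193 + 160**2) = 1/(-242193 + 25600) = 1/(-216593) = -1/216593 ≈ -4.6170e-6)
sqrt(n + F) = sqrt(-37818 - 1/216593) = sqrt(-8191114075/216593) = 5*I*sqrt(70965518833859)/216593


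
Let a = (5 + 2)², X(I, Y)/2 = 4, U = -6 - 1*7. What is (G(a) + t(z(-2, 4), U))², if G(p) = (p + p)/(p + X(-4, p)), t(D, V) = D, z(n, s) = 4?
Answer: 106276/3249 ≈ 32.710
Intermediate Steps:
U = -13 (U = -6 - 7 = -13)
X(I, Y) = 8 (X(I, Y) = 2*4 = 8)
a = 49 (a = 7² = 49)
G(p) = 2*p/(8 + p) (G(p) = (p + p)/(p + 8) = (2*p)/(8 + p) = 2*p/(8 + p))
(G(a) + t(z(-2, 4), U))² = (2*49/(8 + 49) + 4)² = (2*49/57 + 4)² = (2*49*(1/57) + 4)² = (98/57 + 4)² = (326/57)² = 106276/3249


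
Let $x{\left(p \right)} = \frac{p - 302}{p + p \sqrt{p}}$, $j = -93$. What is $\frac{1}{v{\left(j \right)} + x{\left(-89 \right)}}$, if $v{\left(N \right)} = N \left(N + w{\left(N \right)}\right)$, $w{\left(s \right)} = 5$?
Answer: $\frac{89 \left(\sqrt{89} - i\right)}{- 728767 i + 728376 \sqrt{89}} \approx 0.00012219 + 6.8755 \cdot 10^{-9} i$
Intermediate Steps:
$x{\left(p \right)} = \frac{-302 + p}{p + p^{\frac{3}{2}}}$
$v{\left(N \right)} = N \left(5 + N\right)$ ($v{\left(N \right)} = N \left(N + 5\right) = N \left(5 + N\right)$)
$\frac{1}{v{\left(j \right)} + x{\left(-89 \right)}} = \frac{1}{- 93 \left(5 - 93\right) + \frac{-302 - 89}{-89 + \left(-89\right)^{\frac{3}{2}}}} = \frac{1}{\left(-93\right) \left(-88\right) + \frac{1}{-89 - 89 i \sqrt{89}} \left(-391\right)} = \frac{1}{8184 - \frac{391}{-89 - 89 i \sqrt{89}}}$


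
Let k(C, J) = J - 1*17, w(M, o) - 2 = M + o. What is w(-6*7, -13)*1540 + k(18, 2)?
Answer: -81635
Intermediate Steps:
w(M, o) = 2 + M + o (w(M, o) = 2 + (M + o) = 2 + M + o)
k(C, J) = -17 + J (k(C, J) = J - 17 = -17 + J)
w(-6*7, -13)*1540 + k(18, 2) = (2 - 6*7 - 13)*1540 + (-17 + 2) = (2 - 42 - 13)*1540 - 15 = -53*1540 - 15 = -81620 - 15 = -81635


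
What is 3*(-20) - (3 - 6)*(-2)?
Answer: -66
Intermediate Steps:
3*(-20) - (3 - 6)*(-2) = -60 - (-3)*(-2) = -60 - 1*6 = -60 - 6 = -66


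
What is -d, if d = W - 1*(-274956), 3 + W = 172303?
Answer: -447256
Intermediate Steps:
W = 172300 (W = -3 + 172303 = 172300)
d = 447256 (d = 172300 - 1*(-274956) = 172300 + 274956 = 447256)
-d = -1*447256 = -447256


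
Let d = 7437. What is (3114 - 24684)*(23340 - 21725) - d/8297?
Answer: -289030565787/8297 ≈ -3.4836e+7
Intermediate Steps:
(3114 - 24684)*(23340 - 21725) - d/8297 = (3114 - 24684)*(23340 - 21725) - 7437/8297 = -21570*1615 - 7437/8297 = -34835550 - 1*7437/8297 = -34835550 - 7437/8297 = -289030565787/8297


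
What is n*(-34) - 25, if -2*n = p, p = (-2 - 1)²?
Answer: 128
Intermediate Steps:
p = 9 (p = (-3)² = 9)
n = -9/2 (n = -½*9 = -9/2 ≈ -4.5000)
n*(-34) - 25 = -9/2*(-34) - 25 = 153 - 25 = 128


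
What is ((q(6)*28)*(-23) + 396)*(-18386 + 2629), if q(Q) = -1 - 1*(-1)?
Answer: -6239772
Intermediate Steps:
q(Q) = 0 (q(Q) = -1 + 1 = 0)
((q(6)*28)*(-23) + 396)*(-18386 + 2629) = ((0*28)*(-23) + 396)*(-18386 + 2629) = (0*(-23) + 396)*(-15757) = (0 + 396)*(-15757) = 396*(-15757) = -6239772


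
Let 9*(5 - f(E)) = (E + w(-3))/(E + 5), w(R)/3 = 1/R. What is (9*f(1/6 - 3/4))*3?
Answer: 7212/53 ≈ 136.08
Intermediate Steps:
w(R) = 3/R
f(E) = 5 - (-1 + E)/(9*(5 + E)) (f(E) = 5 - (E + 3/(-3))/(9*(E + 5)) = 5 - (E + 3*(-1/3))/(9*(5 + E)) = 5 - (E - 1)/(9*(5 + E)) = 5 - (-1 + E)/(9*(5 + E)))
(9*f(1/6 - 3/4))*3 = (9*(2*(113 + 22*(1/6 - 3/4))/(9*(5 + (1/6 - 3/4)))))*3 = (9*(2*(113 + 22*(-7/12))/(9*(5 - 7/12))))*3 = (9*(2*(113 - 77/6)/(9*(53/12))))*3 = (9*((2/9)*(12/53)*(601/6)))*3 = (9*(2404/477))*3 = (2404/53)*3 = 7212/53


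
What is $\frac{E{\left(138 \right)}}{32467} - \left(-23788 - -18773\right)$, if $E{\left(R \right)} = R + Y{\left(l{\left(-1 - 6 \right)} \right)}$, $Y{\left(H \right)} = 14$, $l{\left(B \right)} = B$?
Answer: $\frac{162822157}{32467} \approx 5015.0$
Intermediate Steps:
$E{\left(R \right)} = 14 + R$ ($E{\left(R \right)} = R + 14 = 14 + R$)
$\frac{E{\left(138 \right)}}{32467} - \left(-23788 - -18773\right) = \frac{14 + 138}{32467} - \left(-23788 - -18773\right) = 152 \cdot \frac{1}{32467} - \left(-23788 + 18773\right) = \frac{152}{32467} - -5015 = \frac{152}{32467} + 5015 = \frac{162822157}{32467}$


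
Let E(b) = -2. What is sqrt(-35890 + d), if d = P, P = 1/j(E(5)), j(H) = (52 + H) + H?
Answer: I*sqrt(5168157)/12 ≈ 189.45*I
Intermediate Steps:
j(H) = 52 + 2*H
P = 1/48 (P = 1/(52 + 2*(-2)) = 1/(52 - 4) = 1/48 ≈ 0.020833)
d = 1/48 ≈ 0.020833
sqrt(-35890 + d) = sqrt(-35890 + 1/48) = sqrt(-1722719/48) = I*sqrt(5168157)/12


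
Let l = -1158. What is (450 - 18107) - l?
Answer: -16499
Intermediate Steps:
(450 - 18107) - l = (450 - 18107) - 1*(-1158) = -17657 + 1158 = -16499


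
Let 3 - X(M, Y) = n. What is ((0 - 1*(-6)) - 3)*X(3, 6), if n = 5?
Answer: -6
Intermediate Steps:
X(M, Y) = -2 (X(M, Y) = 3 - 1*5 = 3 - 5 = -2)
((0 - 1*(-6)) - 3)*X(3, 6) = ((0 - 1*(-6)) - 3)*(-2) = ((0 + 6) - 3)*(-2) = (6 - 3)*(-2) = 3*(-2) = -6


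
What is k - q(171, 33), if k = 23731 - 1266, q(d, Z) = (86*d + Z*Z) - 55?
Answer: 6725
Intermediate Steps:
q(d, Z) = -55 + Z² + 86*d (q(d, Z) = (86*d + Z²) - 55 = (Z² + 86*d) - 55 = -55 + Z² + 86*d)
k = 22465
k - q(171, 33) = 22465 - (-55 + 33² + 86*171) = 22465 - (-55 + 1089 + 14706) = 22465 - 1*15740 = 22465 - 15740 = 6725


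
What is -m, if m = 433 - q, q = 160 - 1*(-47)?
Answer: -226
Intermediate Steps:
q = 207 (q = 160 + 47 = 207)
m = 226 (m = 433 - 1*207 = 433 - 207 = 226)
-m = -1*226 = -226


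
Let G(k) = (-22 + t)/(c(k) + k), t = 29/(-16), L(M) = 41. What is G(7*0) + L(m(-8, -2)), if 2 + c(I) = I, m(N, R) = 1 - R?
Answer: 1693/32 ≈ 52.906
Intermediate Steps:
c(I) = -2 + I
t = -29/16 (t = 29*(-1/16) = -29/16 ≈ -1.8125)
G(k) = -381/(16*(-2 + 2*k)) (G(k) = (-22 - 29/16)/((-2 + k) + k) = -381/(16*(-2 + 2*k)))
G(7*0) + L(m(-8, -2)) = -381/(-32 + 32*(7*0)) + 41 = -381/(-32 + 32*0) + 41 = -381/(-32 + 0) + 41 = -381/(-32) + 41 = -381*(-1/32) + 41 = 381/32 + 41 = 1693/32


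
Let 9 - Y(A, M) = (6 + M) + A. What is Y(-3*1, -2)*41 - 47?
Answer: 281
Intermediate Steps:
Y(A, M) = 3 - A - M (Y(A, M) = 9 - ((6 + M) + A) = 9 - (6 + A + M) = 9 + (-6 - A - M) = 3 - A - M)
Y(-3*1, -2)*41 - 47 = (3 - (-3) - 1*(-2))*41 - 47 = (3 - 1*(-3) + 2)*41 - 47 = (3 + 3 + 2)*41 - 47 = 8*41 - 47 = 328 - 47 = 281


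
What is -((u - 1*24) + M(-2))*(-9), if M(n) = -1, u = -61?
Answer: -774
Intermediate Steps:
-((u - 1*24) + M(-2))*(-9) = -((-61 - 1*24) - 1)*(-9) = -((-61 - 24) - 1)*(-9) = -(-85 - 1)*(-9) = -(-86)*(-9) = -1*774 = -774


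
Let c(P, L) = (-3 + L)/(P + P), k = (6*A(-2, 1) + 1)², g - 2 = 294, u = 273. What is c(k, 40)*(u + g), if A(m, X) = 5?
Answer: 21053/1922 ≈ 10.954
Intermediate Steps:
g = 296 (g = 2 + 294 = 296)
k = 961 (k = (6*5 + 1)² = (30 + 1)² = 31² = 961)
c(P, L) = (-3 + L)/(2*P) (c(P, L) = (-3 + L)/((2*P)) = (-3 + L)*(1/(2*P)) = (-3 + L)/(2*P))
c(k, 40)*(u + g) = ((½)*(-3 + 40)/961)*(273 + 296) = ((½)*(1/961)*37)*569 = (37/1922)*569 = 21053/1922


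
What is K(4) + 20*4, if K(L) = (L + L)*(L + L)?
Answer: 144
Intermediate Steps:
K(L) = 4*L² (K(L) = (2*L)*(2*L) = 4*L²)
K(4) + 20*4 = 4*4² + 20*4 = 4*16 + 80 = 64 + 80 = 144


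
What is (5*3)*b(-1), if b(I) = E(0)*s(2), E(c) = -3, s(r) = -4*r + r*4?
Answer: 0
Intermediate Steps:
s(r) = 0 (s(r) = -4*r + 4*r = 0)
b(I) = 0 (b(I) = -3*0 = 0)
(5*3)*b(-1) = (5*3)*0 = 15*0 = 0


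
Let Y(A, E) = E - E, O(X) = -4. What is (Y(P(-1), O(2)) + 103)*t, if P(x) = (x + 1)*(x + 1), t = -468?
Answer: -48204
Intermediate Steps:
P(x) = (1 + x)² (P(x) = (1 + x)*(1 + x) = (1 + x)²)
Y(A, E) = 0
(Y(P(-1), O(2)) + 103)*t = (0 + 103)*(-468) = 103*(-468) = -48204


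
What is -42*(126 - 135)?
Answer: 378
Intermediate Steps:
-42*(126 - 135) = -42*(-9) = 378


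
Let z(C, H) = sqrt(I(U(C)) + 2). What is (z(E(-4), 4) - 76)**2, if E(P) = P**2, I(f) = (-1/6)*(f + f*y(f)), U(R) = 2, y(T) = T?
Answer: 5625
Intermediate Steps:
I(f) = -f/6 - f**2/6 (I(f) = (-1/6)*(f + f*f) = (-1*1/6)*(f + f**2) = -(f + f**2)/6 = -f/6 - f**2/6)
z(C, H) = 1 (z(C, H) = sqrt(-1/6*2*(1 + 2) + 2) = sqrt(-1/6*2*3 + 2) = sqrt(-1 + 2) = sqrt(1) = 1)
(z(E(-4), 4) - 76)**2 = (1 - 76)**2 = (-75)**2 = 5625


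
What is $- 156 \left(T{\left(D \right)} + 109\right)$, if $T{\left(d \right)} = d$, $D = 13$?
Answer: $-19032$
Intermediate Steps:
$- 156 \left(T{\left(D \right)} + 109\right) = - 156 \left(13 + 109\right) = \left(-156\right) 122 = -19032$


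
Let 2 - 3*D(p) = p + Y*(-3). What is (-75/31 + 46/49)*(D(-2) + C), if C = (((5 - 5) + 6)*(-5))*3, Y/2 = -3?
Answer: 638716/4557 ≈ 140.16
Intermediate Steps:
Y = -6 (Y = 2*(-3) = -6)
C = -90 (C = ((0 + 6)*(-5))*3 = (6*(-5))*3 = -30*3 = -90)
D(p) = -16/3 - p/3 (D(p) = 2/3 - (p - 6*(-3))/3 = 2/3 - (p + 18)/3 = 2/3 - (18 + p)/3 = 2/3 + (-6 - p/3) = -16/3 - p/3)
(-75/31 + 46/49)*(D(-2) + C) = (-75/31 + 46/49)*((-16/3 - 1/3*(-2)) - 90) = (-75*1/31 + 46*(1/49))*((-16/3 + 2/3) - 90) = (-75/31 + 46/49)*(-14/3 - 90) = -2249/1519*(-284/3) = 638716/4557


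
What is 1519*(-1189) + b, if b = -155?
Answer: -1806246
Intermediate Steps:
1519*(-1189) + b = 1519*(-1189) - 155 = -1806091 - 155 = -1806246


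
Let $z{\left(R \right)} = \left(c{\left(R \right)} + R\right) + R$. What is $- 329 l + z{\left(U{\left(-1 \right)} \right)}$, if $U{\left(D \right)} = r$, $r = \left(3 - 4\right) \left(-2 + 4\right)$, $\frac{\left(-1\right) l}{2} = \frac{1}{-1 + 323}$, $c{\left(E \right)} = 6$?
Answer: $\frac{93}{23} \approx 4.0435$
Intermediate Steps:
$l = - \frac{1}{161}$ ($l = - \frac{2}{-1 + 323} = - \frac{2}{322} = \left(-2\right) \frac{1}{322} = - \frac{1}{161} \approx -0.0062112$)
$r = -2$ ($r = \left(-1\right) 2 = -2$)
$U{\left(D \right)} = -2$
$z{\left(R \right)} = 6 + 2 R$ ($z{\left(R \right)} = \left(6 + R\right) + R = 6 + 2 R$)
$- 329 l + z{\left(U{\left(-1 \right)} \right)} = \left(-329\right) \left(- \frac{1}{161}\right) + \left(6 + 2 \left(-2\right)\right) = \frac{47}{23} + \left(6 - 4\right) = \frac{47}{23} + 2 = \frac{93}{23}$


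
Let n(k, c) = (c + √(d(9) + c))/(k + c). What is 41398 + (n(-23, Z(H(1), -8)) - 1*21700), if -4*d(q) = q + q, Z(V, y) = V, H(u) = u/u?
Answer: 433355/22 - I*√14/44 ≈ 19698.0 - 0.085038*I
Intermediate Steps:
H(u) = 1
d(q) = -q/2 (d(q) = -(q + q)/4 = -q/2)
n(k, c) = (c + √(-9/2 + c))/(c + k) (n(k, c) = (c + √(-½*9 + c))/(k + c) = (c + √(-9/2 + c))/(c + k))
41398 + (n(-23, Z(H(1), -8)) - 1*21700) = 41398 + ((1 + √(-18 + 4*1)/2)/(1 - 23) - 1*21700) = 41398 + ((1 + √(-18 + 4)/2)/(-22) - 21700) = 41398 + (-(1 + √(-14)/2)/22 - 21700) = 41398 + (-(1 + (I*√14)/2)/22 - 21700) = 41398 + (-(1 + I*√14/2)/22 - 21700) = 41398 + ((-1/22 - I*√14/44) - 21700) = 41398 + (-477401/22 - I*√14/44) = 433355/22 - I*√14/44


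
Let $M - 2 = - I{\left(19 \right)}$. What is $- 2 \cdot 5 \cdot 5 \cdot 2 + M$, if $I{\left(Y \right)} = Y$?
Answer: $-117$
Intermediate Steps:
$M = -17$ ($M = 2 - 19 = -17$)
$- 2 \cdot 5 \cdot 5 \cdot 2 + M = - 2 \cdot 5 \cdot 5 \cdot 2 - 17 = \left(-2\right) 25 \cdot 2 - 17 = \left(-50\right) 2 - 17 = -100 - 17 = -117$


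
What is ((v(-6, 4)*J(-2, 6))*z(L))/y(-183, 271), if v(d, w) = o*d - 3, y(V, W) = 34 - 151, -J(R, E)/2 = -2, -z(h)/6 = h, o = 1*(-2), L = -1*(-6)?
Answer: 144/13 ≈ 11.077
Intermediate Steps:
L = 6
o = -2
z(h) = -6*h
J(R, E) = 4 (J(R, E) = -2*(-2) = 4)
y(V, W) = -117
v(d, w) = -3 - 2*d (v(d, w) = -2*d - 3 = -3 - 2*d)
((v(-6, 4)*J(-2, 6))*z(L))/y(-183, 271) = (((-3 - 2*(-6))*4)*(-6*6))/(-117) = (((-3 + 12)*4)*(-36))*(-1/117) = ((9*4)*(-36))*(-1/117) = (36*(-36))*(-1/117) = -1296*(-1/117) = 144/13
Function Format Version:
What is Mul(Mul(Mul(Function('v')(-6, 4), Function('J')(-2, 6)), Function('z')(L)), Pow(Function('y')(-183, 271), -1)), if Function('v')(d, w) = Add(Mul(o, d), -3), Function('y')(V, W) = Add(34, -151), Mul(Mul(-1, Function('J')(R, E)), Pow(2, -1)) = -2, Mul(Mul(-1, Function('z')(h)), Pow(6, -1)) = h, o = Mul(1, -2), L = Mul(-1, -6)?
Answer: Rational(144, 13) ≈ 11.077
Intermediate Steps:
L = 6
o = -2
Function('z')(h) = Mul(-6, h)
Function('J')(R, E) = 4 (Function('J')(R, E) = Mul(-2, -2) = 4)
Function('y')(V, W) = -117
Function('v')(d, w) = Add(-3, Mul(-2, d)) (Function('v')(d, w) = Add(Mul(-2, d), -3) = Add(-3, Mul(-2, d)))
Mul(Mul(Mul(Function('v')(-6, 4), Function('J')(-2, 6)), Function('z')(L)), Pow(Function('y')(-183, 271), -1)) = Mul(Mul(Mul(Add(-3, Mul(-2, -6)), 4), Mul(-6, 6)), Pow(-117, -1)) = Mul(Mul(Mul(Add(-3, 12), 4), -36), Rational(-1, 117)) = Mul(Mul(Mul(9, 4), -36), Rational(-1, 117)) = Mul(Mul(36, -36), Rational(-1, 117)) = Mul(-1296, Rational(-1, 117)) = Rational(144, 13)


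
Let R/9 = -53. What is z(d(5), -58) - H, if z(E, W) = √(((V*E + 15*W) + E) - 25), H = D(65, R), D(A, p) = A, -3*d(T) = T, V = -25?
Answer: -65 + 3*I*√95 ≈ -65.0 + 29.24*I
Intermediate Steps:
R = -477 (R = 9*(-53) = -477)
d(T) = -T/3
H = 65
z(E, W) = √(-25 - 24*E + 15*W) (z(E, W) = √(((-25*E + 15*W) + E) - 25) = √((-24*E + 15*W) - 25) = √(-25 - 24*E + 15*W))
z(d(5), -58) - H = √(-25 - (-8)*5 + 15*(-58)) - 1*65 = √(-25 - 24*(-5/3) - 870) - 65 = √(-25 + 40 - 870) - 65 = √(-855) - 65 = 3*I*√95 - 65 = -65 + 3*I*√95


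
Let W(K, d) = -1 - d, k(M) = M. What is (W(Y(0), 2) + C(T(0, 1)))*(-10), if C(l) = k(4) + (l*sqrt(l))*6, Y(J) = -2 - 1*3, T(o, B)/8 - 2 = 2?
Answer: -10 - 7680*sqrt(2) ≈ -10871.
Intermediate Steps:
T(o, B) = 32 (T(o, B) = 16 + 8*2 = 16 + 16 = 32)
Y(J) = -5 (Y(J) = -2 - 3 = -5)
C(l) = 4 + 6*l**(3/2) (C(l) = 4 + (l*sqrt(l))*6 = 4 + l**(3/2)*6 = 4 + 6*l**(3/2))
(W(Y(0), 2) + C(T(0, 1)))*(-10) = ((-1 - 1*2) + (4 + 6*32**(3/2)))*(-10) = ((-1 - 2) + (4 + 6*(128*sqrt(2))))*(-10) = (-3 + (4 + 768*sqrt(2)))*(-10) = (1 + 768*sqrt(2))*(-10) = -10 - 7680*sqrt(2)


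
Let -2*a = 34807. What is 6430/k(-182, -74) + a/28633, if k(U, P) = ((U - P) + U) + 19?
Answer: -377653077/15519086 ≈ -24.335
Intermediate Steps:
k(U, P) = 19 - P + 2*U (k(U, P) = (-P + 2*U) + 19 = 19 - P + 2*U)
a = -34807/2 (a = -½*34807 = -34807/2 ≈ -17404.)
6430/k(-182, -74) + a/28633 = 6430/(19 - 1*(-74) + 2*(-182)) - 34807/2/28633 = 6430/(19 + 74 - 364) - 34807/2*1/28633 = 6430/(-271) - 34807/57266 = 6430*(-1/271) - 34807/57266 = -6430/271 - 34807/57266 = -377653077/15519086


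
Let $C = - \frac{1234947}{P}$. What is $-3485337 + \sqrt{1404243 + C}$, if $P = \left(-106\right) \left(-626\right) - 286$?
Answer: $-3485337 + \frac{\sqrt{6129783001162410}}{66070} \approx -3.4842 \cdot 10^{6}$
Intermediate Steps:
$P = 66070$ ($P = 66356 - 286 = 66070$)
$C = - \frac{1234947}{66070} \approx -18.691$
$-3485337 + \sqrt{1404243 + C} = -3485337 + \sqrt{1404243 - \frac{1234947}{66070}} = -3485337 + \sqrt{\frac{92777100063}{66070}} = -3485337 + \frac{\sqrt{6129783001162410}}{66070}$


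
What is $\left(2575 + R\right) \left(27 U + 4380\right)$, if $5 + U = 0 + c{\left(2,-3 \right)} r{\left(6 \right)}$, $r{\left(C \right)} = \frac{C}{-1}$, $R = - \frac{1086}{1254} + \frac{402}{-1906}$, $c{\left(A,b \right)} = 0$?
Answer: $\frac{2176268328885}{199177} \approx 1.0926 \cdot 10^{7}$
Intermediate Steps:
$R = - \frac{214502}{199177}$ ($R = \left(-1086\right) \frac{1}{1254} + 402 \left(- \frac{1}{1906}\right) = - \frac{181}{209} - \frac{201}{953} = - \frac{214502}{199177} \approx -1.0769$)
$r{\left(C \right)} = - C$ ($r{\left(C \right)} = C \left(-1\right) = - C$)
$U = -5$ ($U = -5 + \left(0 + 0 \left(\left(-1\right) 6\right)\right) = -5 + \left(0 + 0 \left(-6\right)\right) = -5 + \left(0 + 0\right) = -5 + 0 = -5$)
$\left(2575 + R\right) \left(27 U + 4380\right) = \left(2575 - \frac{214502}{199177}\right) \left(27 \left(-5\right) + 4380\right) = \frac{512666273 \left(-135 + 4380\right)}{199177} = \frac{512666273}{199177} \cdot 4245 = \frac{2176268328885}{199177}$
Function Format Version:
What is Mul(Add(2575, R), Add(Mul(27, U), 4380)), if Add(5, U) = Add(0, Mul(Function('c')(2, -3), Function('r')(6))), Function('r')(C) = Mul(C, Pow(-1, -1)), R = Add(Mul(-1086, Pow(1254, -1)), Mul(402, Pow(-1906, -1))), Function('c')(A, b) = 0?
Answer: Rational(2176268328885, 199177) ≈ 1.0926e+7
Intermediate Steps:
R = Rational(-214502, 199177) (R = Add(Mul(-1086, Rational(1, 1254)), Mul(402, Rational(-1, 1906))) = Add(Rational(-181, 209), Rational(-201, 953)) = Rational(-214502, 199177) ≈ -1.0769)
Function('r')(C) = Mul(-1, C) (Function('r')(C) = Mul(C, -1) = Mul(-1, C))
U = -5 (U = Add(-5, Add(0, Mul(0, Mul(-1, 6)))) = Add(-5, Add(0, Mul(0, -6))) = Add(-5, Add(0, 0)) = Add(-5, 0) = -5)
Mul(Add(2575, R), Add(Mul(27, U), 4380)) = Mul(Add(2575, Rational(-214502, 199177)), Add(Mul(27, -5), 4380)) = Mul(Rational(512666273, 199177), Add(-135, 4380)) = Mul(Rational(512666273, 199177), 4245) = Rational(2176268328885, 199177)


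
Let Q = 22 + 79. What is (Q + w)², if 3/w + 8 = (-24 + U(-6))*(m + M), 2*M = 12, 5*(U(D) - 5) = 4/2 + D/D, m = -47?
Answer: 15787671201/1547536 ≈ 10202.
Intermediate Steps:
U(D) = 28/5 (U(D) = 5 + (4/2 + D/D)/5 = 5 + (4*(½) + 1)/5 = 5 + (2 + 1)/5 = 5 + (⅕)*3 = 5 + ⅗ = 28/5)
M = 6 (M = (½)*12 = 6)
w = 5/1244 (w = 3/(-8 + (-24 + 28/5)*(-47 + 6)) = 3/(-8 - 92/5*(-41)) = 3/(-8 + 3772/5) = 3/(3732/5) = 3*(5/3732) = 5/1244 ≈ 0.0040193)
Q = 101
(Q + w)² = (101 + 5/1244)² = (125649/1244)² = 15787671201/1547536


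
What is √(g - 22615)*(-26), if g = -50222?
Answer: -78*I*√8093 ≈ -7017.0*I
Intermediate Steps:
√(g - 22615)*(-26) = √(-50222 - 22615)*(-26) = √(-72837)*(-26) = (3*I*√8093)*(-26) = -78*I*√8093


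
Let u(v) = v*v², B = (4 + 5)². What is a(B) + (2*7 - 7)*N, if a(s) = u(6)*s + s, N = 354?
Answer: 20055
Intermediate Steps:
B = 81 (B = 9² = 81)
u(v) = v³
a(s) = 217*s (a(s) = 6³*s + s = 216*s + s = 217*s)
a(B) + (2*7 - 7)*N = 217*81 + (2*7 - 7)*354 = 17577 + (14 - 7)*354 = 17577 + 7*354 = 17577 + 2478 = 20055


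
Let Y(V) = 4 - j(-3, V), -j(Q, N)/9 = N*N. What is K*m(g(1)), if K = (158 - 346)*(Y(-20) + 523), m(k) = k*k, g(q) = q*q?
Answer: -775876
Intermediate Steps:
j(Q, N) = -9*N² (j(Q, N) = -9*N*N = -9*N²)
g(q) = q²
m(k) = k²
Y(V) = 4 + 9*V² (Y(V) = 4 - (-9)*V² = 4 + 9*V²)
K = -775876 (K = (158 - 346)*((4 + 9*(-20)²) + 523) = -188*((4 + 9*400) + 523) = -188*((4 + 3600) + 523) = -188*(3604 + 523) = -188*4127 = -775876)
K*m(g(1)) = -775876*(1²)² = -775876*1² = -775876*1 = -775876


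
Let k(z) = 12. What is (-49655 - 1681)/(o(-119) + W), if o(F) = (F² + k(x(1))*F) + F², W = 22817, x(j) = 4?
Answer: -51336/49711 ≈ -1.0327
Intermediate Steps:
o(F) = 2*F² + 12*F (o(F) = (F² + 12*F) + F² = 2*F² + 12*F)
(-49655 - 1681)/(o(-119) + W) = (-49655 - 1681)/(2*(-119)*(6 - 119) + 22817) = -51336/(2*(-119)*(-113) + 22817) = -51336/(26894 + 22817) = -51336/49711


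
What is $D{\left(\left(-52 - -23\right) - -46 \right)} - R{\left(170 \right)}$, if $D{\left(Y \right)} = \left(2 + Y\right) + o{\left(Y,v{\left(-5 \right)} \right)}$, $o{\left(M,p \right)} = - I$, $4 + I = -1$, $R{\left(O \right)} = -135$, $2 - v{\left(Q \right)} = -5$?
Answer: $159$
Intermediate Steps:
$v{\left(Q \right)} = 7$ ($v{\left(Q \right)} = 2 - -5 = 2 + 5 = 7$)
$I = -5$ ($I = -4 - 1 = -5$)
$o{\left(M,p \right)} = 5$ ($o{\left(M,p \right)} = \left(-1\right) \left(-5\right) = 5$)
$D{\left(Y \right)} = 7 + Y$ ($D{\left(Y \right)} = \left(2 + Y\right) + 5 = 7 + Y$)
$D{\left(\left(-52 - -23\right) - -46 \right)} - R{\left(170 \right)} = \left(7 - -17\right) - -135 = \left(7 + \left(\left(-52 + 23\right) + 46\right)\right) + 135 = \left(7 + \left(-29 + 46\right)\right) + 135 = \left(7 + 17\right) + 135 = 24 + 135 = 159$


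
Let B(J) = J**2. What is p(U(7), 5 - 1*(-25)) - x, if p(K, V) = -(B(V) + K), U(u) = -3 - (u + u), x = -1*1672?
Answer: 789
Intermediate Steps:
x = -1672
U(u) = -3 - 2*u
p(K, V) = -K - V**2 (p(K, V) = -(V**2 + K) = -(K + V**2) = -K - V**2)
p(U(7), 5 - 1*(-25)) - x = (-(-3 - 2*7) - (5 - 1*(-25))**2) - 1*(-1672) = (-(-3 - 14) - (5 + 25)**2) + 1672 = (-1*(-17) - 1*30**2) + 1672 = (17 - 1*900) + 1672 = (17 - 900) + 1672 = -883 + 1672 = 789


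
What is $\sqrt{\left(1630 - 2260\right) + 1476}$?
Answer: $3 \sqrt{94} \approx 29.086$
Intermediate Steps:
$\sqrt{\left(1630 - 2260\right) + 1476} = \sqrt{-630 + 1476} = \sqrt{846} = 3 \sqrt{94}$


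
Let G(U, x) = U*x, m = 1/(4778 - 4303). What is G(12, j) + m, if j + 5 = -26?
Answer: -176699/475 ≈ -372.00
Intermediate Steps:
j = -31 (j = -5 - 26 = -31)
m = 1/475 ≈ 0.0021053
G(12, j) + m = 12*(-31) + 1/475 = -372 + 1/475 = -176699/475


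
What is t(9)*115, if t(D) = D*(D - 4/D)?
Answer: 8855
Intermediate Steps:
t(9)*115 = (-4 + 9²)*115 = (-4 + 81)*115 = 77*115 = 8855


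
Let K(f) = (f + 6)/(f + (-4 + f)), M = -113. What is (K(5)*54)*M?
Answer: -11187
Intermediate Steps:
K(f) = (6 + f)/(-4 + 2*f)
(K(5)*54)*M = (((6 + 5)/(2*(-2 + 5)))*54)*(-113) = (((½)*11/3)*54)*(-113) = (((½)*(⅓)*11)*54)*(-113) = ((11/6)*54)*(-113) = 99*(-113) = -11187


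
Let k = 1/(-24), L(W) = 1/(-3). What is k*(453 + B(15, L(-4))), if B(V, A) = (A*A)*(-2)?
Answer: -4075/216 ≈ -18.866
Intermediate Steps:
L(W) = -⅓
B(V, A) = -2*A² (B(V, A) = A²*(-2) = -2*A²)
k = -1/24 ≈ -0.041667
k*(453 + B(15, L(-4))) = -(453 - 2*(-⅓)²)/24 = -(453 - 2*⅑)/24 = -(453 - 2/9)/24 = -1/24*4075/9 = -4075/216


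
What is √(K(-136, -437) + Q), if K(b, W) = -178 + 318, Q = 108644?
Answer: 4*√6799 ≈ 329.82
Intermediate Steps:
K(b, W) = 140
√(K(-136, -437) + Q) = √(140 + 108644) = √108784 = 4*√6799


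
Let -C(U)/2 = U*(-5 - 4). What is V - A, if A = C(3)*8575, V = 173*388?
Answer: -395926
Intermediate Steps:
C(U) = 18*U (C(U) = -2*U*(-5 - 4) = -2*U*(-9) = -(-18)*U = 18*U)
V = 67124
A = 463050 (A = (18*3)*8575 = 54*8575 = 463050)
V - A = 67124 - 1*463050 = 67124 - 463050 = -395926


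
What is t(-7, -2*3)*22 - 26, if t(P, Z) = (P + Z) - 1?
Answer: -334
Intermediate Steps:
t(P, Z) = -1 + P + Z
t(-7, -2*3)*22 - 26 = (-1 - 7 - 2*3)*22 - 26 = (-1 - 7 - 6)*22 - 26 = -14*22 - 26 = -308 - 26 = -334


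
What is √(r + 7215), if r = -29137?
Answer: I*√21922 ≈ 148.06*I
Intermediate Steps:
√(r + 7215) = √(-29137 + 7215) = √(-21922) = I*√21922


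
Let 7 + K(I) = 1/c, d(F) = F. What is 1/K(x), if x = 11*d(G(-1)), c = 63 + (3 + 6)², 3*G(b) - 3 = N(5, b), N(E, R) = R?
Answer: -144/1007 ≈ -0.14300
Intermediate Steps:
G(b) = 1 + b/3
c = 144 (c = 63 + 9² = 63 + 81 = 144)
x = 22/3 (x = 11*(1 + (⅓)*(-1)) = 11*(1 - ⅓) = 11*(⅔) = 22/3 ≈ 7.3333)
K(I) = -1007/144 (K(I) = -7 + 1/144 = -1007/144)
1/K(x) = 1/(-1007/144) = -144/1007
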